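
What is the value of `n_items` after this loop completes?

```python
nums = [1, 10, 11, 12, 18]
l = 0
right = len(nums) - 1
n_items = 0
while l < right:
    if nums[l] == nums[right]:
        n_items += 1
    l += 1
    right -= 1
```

Count matching pairs from ends
`n_items` takes the values: 0

Answer: 0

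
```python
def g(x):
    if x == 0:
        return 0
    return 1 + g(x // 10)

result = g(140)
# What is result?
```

Count of digits of 140: 3

Answer: 3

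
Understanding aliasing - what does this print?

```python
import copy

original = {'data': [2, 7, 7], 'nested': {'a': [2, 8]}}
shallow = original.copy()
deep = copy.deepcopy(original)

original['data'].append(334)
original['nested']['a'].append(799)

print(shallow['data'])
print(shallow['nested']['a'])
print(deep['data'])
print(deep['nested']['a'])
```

Key concept: comparing shallow vs deep copy.
Step by step:
`original = {'data': [2, 7, 7], 'nested': {'a': [2, 8]}}` → original = {'data': [2, 7, 7], 'nested': {'a': [2, 8]}}
`shallow = original.copy()` → shallow = {'data': [2, 7, 7], 'nested': {'a': [2, 8]}}
`deep = copy.deepcopy(original)` → deep = {'data': [2, 7, 7], 'nested': {'a': [2, 8]}}
`original['data'].append(334)` → original = {'data': [2, 7, 7, 334], 'nested': {'a': [2, 8]}}; shallow = {'data': [2, 7, 7, 334], 'nested': {'a': [2, 8]}}
`original['nested']['a'].append(799)` → original = {'data': [2, 7, 7, 334], 'nested': {'a': [2, 8, 799]}}; shallow = {'data': [2, 7, 7, 334], 'nested': {'a': [2, 8, 799]}}
`print(shallow['data'])` → prints [2, 7, 7, 334]
`print(shallow['nested']['a'])` → prints [2, 8, 799]
`print(deep['data'])` → prints [2, 7, 7]
`print(deep['nested']['a'])` → prints [2, 8]

Answer:
[2, 7, 7, 334]
[2, 8, 799]
[2, 7, 7]
[2, 8]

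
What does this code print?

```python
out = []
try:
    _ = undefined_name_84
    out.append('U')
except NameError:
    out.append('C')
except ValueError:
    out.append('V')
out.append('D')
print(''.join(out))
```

Execution trace: 'C' (except NameError) → 'D' (after the try/except). Output: CD

Answer: CD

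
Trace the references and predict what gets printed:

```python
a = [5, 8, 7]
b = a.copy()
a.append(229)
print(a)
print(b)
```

Key concept: list.copy() creates independent copy.
Step by step:
`a = [5, 8, 7]` → a = [5, 8, 7]
`b = a.copy()` → b = [5, 8, 7]
`a.append(229)` → a = [5, 8, 7, 229]
`print(a)` → prints [5, 8, 7, 229]
`print(b)` → prints [5, 8, 7]

Answer:
[5, 8, 7, 229]
[5, 8, 7]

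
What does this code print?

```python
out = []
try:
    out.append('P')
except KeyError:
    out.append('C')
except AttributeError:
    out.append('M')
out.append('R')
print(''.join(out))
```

Execution trace: 'P' (try body, no exception) → 'R' (after the try/except). Output: PR

Answer: PR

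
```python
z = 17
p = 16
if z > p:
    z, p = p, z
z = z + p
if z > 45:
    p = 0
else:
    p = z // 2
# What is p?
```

Trace:
`z = 17` → z = 17
`p = 16` → p = 16
`if z > p: ...` → z > p is True → z = 16; p = 17
`z = z + p` → z = 33
`if z > 45: ...` → z > 45 is False, take else branch → p = 16
So p = 16

Answer: 16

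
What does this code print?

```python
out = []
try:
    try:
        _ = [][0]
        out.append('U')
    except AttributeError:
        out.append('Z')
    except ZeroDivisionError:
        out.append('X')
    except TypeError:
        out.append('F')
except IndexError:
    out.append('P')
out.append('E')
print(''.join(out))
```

Execution trace: 'P' (outer except IndexError) → 'E' (after the try/except). Output: PE

Answer: PE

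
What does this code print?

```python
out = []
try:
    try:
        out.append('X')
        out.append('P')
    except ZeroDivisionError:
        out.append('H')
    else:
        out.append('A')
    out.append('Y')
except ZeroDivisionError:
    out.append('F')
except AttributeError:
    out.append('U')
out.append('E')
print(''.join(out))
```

Execution trace: 'X' (inner try body) → 'P' (inner try body, no exception) → 'A' (inner else) → 'Y' (try body, no exception) → 'E' (after the try/except). Output: XPAYE

Answer: XPAYE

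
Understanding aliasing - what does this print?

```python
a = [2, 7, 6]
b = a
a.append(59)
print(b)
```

Key concept: basic list aliasing.
Step by step:
`a = [2, 7, 6]` → a = [2, 7, 6]
`b = a` → b = [2, 7, 6] (same object as a)
`a.append(59)` → a = [2, 7, 6, 59] (same object as b); b = [2, 7, 6, 59] (same object as a)
`print(b)` → prints [2, 7, 6, 59]

Answer: [2, 7, 6, 59]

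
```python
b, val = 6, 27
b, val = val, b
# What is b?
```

Trace:
`b, val = 6, 27` → b = 6; val = 27
`b, val = val, b` → b = 27; val = 6
So b = 27

Answer: 27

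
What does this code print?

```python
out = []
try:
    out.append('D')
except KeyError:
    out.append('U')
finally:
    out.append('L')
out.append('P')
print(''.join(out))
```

Execution trace: 'D' (try body, no exception) → 'L' (finally) → 'P' (after the try/except). Output: DLP

Answer: DLP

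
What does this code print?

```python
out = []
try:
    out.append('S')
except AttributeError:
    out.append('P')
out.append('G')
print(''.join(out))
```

Execution trace: 'S' (try body, no exception) → 'G' (after the try/except). Output: SG

Answer: SG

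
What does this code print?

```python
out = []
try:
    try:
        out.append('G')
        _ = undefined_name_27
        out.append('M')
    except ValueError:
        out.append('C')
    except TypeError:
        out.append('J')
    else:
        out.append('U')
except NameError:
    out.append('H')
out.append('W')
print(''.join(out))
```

Execution trace: 'G' (inner try body) → 'H' (outer except NameError) → 'W' (after the try/except). Output: GHW

Answer: GHW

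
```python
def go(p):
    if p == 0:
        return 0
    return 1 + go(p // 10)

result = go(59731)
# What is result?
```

Count of digits of 59731: 5

Answer: 5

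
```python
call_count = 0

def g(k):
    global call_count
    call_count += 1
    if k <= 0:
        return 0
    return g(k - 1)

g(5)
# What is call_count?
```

Linear recursion stepping by 1: 6 calls from k=5 down to ≤0.

Answer: 6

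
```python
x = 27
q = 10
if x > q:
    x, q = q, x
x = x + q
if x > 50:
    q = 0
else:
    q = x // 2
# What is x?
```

Trace:
`x = 27` → x = 27
`q = 10` → q = 10
`if x > q: ...` → x > q is True → x = 10; q = 27
`x = x + q` → x = 37
`if x > 50: ...` → x > 50 is False, take else branch → q = 18
So x = 37

Answer: 37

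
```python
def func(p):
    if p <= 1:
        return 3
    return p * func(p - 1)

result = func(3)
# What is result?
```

func(3) = 3 * 2 * 3 = 18

Answer: 18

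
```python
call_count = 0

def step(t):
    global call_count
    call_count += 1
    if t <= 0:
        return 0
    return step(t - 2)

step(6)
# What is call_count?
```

Linear recursion stepping by 2: 4 calls from t=6 down to ≤0.

Answer: 4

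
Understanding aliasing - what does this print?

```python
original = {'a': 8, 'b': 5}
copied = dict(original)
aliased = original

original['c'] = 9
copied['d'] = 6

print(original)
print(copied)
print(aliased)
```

Key concept: dict() creates copy, assignment creates alias.
Step by step:
`original = {'a': 8, 'b': 5}` → original = {'a': 8, 'b': 5}
`copied = dict(original)` → copied = {'a': 8, 'b': 5}
`aliased = original` → aliased = {'a': 8, 'b': 5} (same object as original)
`original['c'] = 9` → original = {'a': 8, 'b': 5, 'c': 9} (same object as aliased); aliased = {'a': 8, 'b': 5, 'c': 9} (same object as original)
`copied['d'] = 6` → copied = {'a': 8, 'b': 5, 'd': 6}
`print(original)` → prints {'a': 8, 'b': 5, 'c': 9}
`print(copied)` → prints {'a': 8, 'b': 5, 'd': 6}
`print(aliased)` → prints {'a': 8, 'b': 5, 'c': 9}

Answer:
{'a': 8, 'b': 5, 'c': 9}
{'a': 8, 'b': 5, 'd': 6}
{'a': 8, 'b': 5, 'c': 9}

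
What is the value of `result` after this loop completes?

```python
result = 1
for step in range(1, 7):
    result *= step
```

6! = 720
`result` takes the values: 1 → 2 → 6 → 24 → 120 → 720

Answer: 720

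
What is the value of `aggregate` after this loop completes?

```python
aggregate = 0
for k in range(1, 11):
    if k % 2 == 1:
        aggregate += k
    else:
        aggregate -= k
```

Add odd, subtract even
`aggregate` takes the values: 0 → 1 → -1 → 2 → -2 → 3 → -3 → 4 → -4 → 5 → -5

Answer: -5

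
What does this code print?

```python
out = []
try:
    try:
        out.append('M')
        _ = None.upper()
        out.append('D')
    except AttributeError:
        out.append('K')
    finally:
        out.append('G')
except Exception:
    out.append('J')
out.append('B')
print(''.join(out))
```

Execution trace: 'M' (inner try body) → 'K' (inner except AttributeError) → 'G' (inner finally) → 'B' (after the try/except). Output: MKGB

Answer: MKGB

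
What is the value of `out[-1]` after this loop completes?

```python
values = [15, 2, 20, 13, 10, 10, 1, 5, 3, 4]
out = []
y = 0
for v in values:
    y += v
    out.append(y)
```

Cumulative sum ends at 83
`out` takes the values: [] → [15] → [15, 17] → [15, 17, 37] → [15, 17, 37, 50] → [15, 17, 37, 50, 60] → [15, 17, 37, 50, 60, 70] → [15, 17, 37, 50, 60, 70, 71] → [15, 17, 37, 50, 60, 70, 71, 76] → [15, 17, 37, 50, 60, 70, 71, 76, 79] → [15, 17, 37, 50, 60, 70, 71, 76, 79, 83]
So `out[-1]` = 83

Answer: 83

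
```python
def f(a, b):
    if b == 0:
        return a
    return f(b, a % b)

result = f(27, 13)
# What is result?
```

f(27, 13) -> f(13, 1) -> f(1, 0) -> 1

Answer: 1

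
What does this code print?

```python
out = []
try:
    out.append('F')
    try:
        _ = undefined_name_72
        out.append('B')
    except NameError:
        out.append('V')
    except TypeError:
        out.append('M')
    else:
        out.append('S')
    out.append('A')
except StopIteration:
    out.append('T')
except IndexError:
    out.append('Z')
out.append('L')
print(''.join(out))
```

Execution trace: 'F' (try body) → 'V' (inner except NameError) → 'A' (try body, no exception) → 'L' (after the try/except). Output: FVAL

Answer: FVAL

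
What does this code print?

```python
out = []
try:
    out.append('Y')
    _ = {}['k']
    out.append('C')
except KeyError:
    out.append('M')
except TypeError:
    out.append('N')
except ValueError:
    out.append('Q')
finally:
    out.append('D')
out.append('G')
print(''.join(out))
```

Execution trace: 'Y' (try body) → 'M' (except KeyError) → 'D' (finally) → 'G' (after the try/except). Output: YMDG

Answer: YMDG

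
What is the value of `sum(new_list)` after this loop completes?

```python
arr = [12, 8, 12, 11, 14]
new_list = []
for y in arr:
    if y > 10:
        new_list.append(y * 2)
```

Sum of doubled values > 10
`new_list` takes the values: [] → [24] → [24, 24] → [24, 24, 22] → [24, 24, 22, 28]
So `sum(new_list)` = 98

Answer: 98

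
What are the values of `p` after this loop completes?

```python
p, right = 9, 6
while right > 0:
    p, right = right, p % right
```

GCD of 9 and 6
`p` takes the values: 9 → 6 → 3

Answer: 3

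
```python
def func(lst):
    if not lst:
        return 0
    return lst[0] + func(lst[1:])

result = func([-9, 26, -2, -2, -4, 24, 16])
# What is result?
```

(-9) + 26 + (-2) + (-2) + (-4) + 24 + 16 + 0 = 49

Answer: 49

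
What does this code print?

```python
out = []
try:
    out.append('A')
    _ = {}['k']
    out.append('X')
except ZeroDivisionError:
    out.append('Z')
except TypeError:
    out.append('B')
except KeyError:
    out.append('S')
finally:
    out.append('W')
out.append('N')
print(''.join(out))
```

Execution trace: 'A' (try body) → 'S' (except KeyError) → 'W' (finally) → 'N' (after the try/except). Output: ASWN

Answer: ASWN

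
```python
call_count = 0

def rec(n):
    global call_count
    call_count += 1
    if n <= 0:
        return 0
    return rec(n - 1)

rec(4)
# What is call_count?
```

Linear recursion stepping by 1: 5 calls from n=4 down to ≤0.

Answer: 5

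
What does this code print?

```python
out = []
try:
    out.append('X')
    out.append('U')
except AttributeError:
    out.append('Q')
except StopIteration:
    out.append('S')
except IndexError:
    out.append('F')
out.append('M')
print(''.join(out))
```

Execution trace: 'X' (try body) → 'U' (try body, no exception) → 'M' (after the try/except). Output: XUM

Answer: XUM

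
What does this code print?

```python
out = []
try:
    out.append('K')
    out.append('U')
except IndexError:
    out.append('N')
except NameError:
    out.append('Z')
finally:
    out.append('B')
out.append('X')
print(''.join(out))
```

Execution trace: 'K' (try body) → 'U' (try body, no exception) → 'B' (finally) → 'X' (after the try/except). Output: KUBX

Answer: KUBX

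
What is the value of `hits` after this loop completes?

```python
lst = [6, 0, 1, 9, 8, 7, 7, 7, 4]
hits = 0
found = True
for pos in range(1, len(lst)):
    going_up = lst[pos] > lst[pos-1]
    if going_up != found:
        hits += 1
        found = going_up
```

Count direction changes in [6, 0, 1, 9, 8, 7, 7, 7, 4]
`hits` takes the values: 0 → 1 → 2 → 3

Answer: 3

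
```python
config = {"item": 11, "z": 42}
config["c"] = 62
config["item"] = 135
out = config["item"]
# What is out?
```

Trace:
`config = {"item": 11, "z": 42}` → config = {'item': 11, 'z': 42}
`config["c"] = 62` → config = {'item': 11, 'z': 42, 'c': 62}
`config["item"] = 135` → config = {'item': 135, 'z': 42, 'c': 62}
`out = config["item"]` → out = 135
So out = 135

Answer: 135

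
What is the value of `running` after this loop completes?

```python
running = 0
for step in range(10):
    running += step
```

Sum of 0 to 9 = 45
`running` takes the values: 0 → 1 → 3 → 6 → 10 → 15 → 21 → 28 → 36 → 45

Answer: 45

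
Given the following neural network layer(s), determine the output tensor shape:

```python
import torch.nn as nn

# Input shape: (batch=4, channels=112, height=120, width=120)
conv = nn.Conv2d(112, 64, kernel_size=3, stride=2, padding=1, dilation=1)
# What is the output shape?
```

Input: (4, 112, 120, 120) -> Output: (4, 64, 60, 60)

Answer: (4, 64, 60, 60)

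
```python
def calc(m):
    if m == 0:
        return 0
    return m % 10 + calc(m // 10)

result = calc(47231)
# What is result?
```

Sum of digits of 47231: 1 + 3 + 2 + 7 + 4 = 17

Answer: 17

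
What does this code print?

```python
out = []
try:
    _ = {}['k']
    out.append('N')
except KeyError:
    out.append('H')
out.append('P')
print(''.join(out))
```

Execution trace: 'H' (except KeyError) → 'P' (after the try/except). Output: HP

Answer: HP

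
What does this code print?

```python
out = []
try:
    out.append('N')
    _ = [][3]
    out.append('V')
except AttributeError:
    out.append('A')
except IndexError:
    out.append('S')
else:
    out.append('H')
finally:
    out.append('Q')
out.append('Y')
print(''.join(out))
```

Execution trace: 'N' (try body) → 'S' (except IndexError) → 'Q' (finally) → 'Y' (after the try/except). Output: NSQY

Answer: NSQY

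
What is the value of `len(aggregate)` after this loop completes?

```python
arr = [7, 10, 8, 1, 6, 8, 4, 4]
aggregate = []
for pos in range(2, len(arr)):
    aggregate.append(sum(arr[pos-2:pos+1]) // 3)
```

Number of 3-element averages
`aggregate` takes the values: [] → [8] → [8, 6] → [8, 6, 5] → [8, 6, 5, 5] → [8, 6, 5, 5, 6] → [8, 6, 5, 5, 6, 5]
So `len(aggregate)` = 6

Answer: 6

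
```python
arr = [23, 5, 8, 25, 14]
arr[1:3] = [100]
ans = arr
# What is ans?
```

Trace:
`arr = [23, 5, 8, 25, 14]` → arr = [23, 5, 8, 25, 14]
`arr[1:3] = [100]` → arr = [23, 100, 25, 14]
`ans = arr` → ans = [23, 100, 25, 14]
So ans = [23, 100, 25, 14]

Answer: [23, 100, 25, 14]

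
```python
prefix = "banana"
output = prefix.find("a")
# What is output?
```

Trace:
`prefix = "banana"` → prefix = 'banana'
`output = prefix.find("a")` → output = 1
So output = 1

Answer: 1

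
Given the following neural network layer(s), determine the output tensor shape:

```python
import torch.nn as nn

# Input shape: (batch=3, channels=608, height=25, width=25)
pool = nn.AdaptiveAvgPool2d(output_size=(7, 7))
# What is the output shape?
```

Input: (3, 608, 25, 25) -> Output: (3, 608, 7, 7)

Answer: (3, 608, 7, 7)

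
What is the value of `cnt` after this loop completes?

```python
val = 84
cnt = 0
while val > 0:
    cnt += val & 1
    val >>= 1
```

Count set bits in 84 (binary: 0b1010100)
`cnt` takes the values: 0 → 1 → 2 → 3

Answer: 3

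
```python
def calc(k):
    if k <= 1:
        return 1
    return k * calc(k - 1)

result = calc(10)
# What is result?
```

calc(10) = 10 * 9 * 8 * 7 * 6 * 5 * 4 * 3 * 2 * 1 = 3628800

Answer: 3628800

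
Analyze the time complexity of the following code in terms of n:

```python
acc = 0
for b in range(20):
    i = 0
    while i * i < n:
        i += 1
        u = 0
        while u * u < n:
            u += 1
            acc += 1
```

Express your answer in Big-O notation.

Each loop level contributes: 1 × √n × √n. Multiplying the contributions gives O(n).

Answer: O(n)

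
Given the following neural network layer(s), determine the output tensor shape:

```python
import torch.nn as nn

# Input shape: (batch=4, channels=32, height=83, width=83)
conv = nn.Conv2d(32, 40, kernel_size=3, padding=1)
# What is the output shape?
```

Input: (4, 32, 83, 83) -> Output: (4, 40, 83, 83)

Answer: (4, 40, 83, 83)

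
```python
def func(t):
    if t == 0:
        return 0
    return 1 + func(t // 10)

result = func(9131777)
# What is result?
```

Count of digits of 9131777: 7

Answer: 7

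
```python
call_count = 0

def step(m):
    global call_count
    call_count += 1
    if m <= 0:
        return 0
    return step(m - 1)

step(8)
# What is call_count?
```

Linear recursion stepping by 1: 9 calls from m=8 down to ≤0.

Answer: 9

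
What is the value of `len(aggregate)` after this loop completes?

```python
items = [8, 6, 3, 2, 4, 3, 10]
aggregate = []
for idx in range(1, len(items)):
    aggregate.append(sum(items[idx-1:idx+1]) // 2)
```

Number of 2-element averages
`aggregate` takes the values: [] → [7] → [7, 4] → [7, 4, 2] → [7, 4, 2, 3] → [7, 4, 2, 3, 3] → [7, 4, 2, 3, 3, 6]
So `len(aggregate)` = 6

Answer: 6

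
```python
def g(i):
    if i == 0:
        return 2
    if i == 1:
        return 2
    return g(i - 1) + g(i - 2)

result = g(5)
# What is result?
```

Build up from base cases: g(0)=2, g(1)=2, g(2)=4, g(3)=6, g(4)=10, g(5)=16

Answer: 16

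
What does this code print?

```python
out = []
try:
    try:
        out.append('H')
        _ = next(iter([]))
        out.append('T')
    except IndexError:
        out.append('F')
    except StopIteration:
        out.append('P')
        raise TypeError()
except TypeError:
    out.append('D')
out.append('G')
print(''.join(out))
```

Execution trace: 'H' (inner try body) → 'P' (inner except StopIteration) → 'D' (outer except TypeError) → 'G' (after the try/except). Output: HPDG

Answer: HPDG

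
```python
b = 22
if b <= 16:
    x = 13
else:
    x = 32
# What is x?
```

Trace:
`b = 22` → b = 22
`if b <= 16: ...` → b <= 16 is False, take else branch → x = 32
So x = 32

Answer: 32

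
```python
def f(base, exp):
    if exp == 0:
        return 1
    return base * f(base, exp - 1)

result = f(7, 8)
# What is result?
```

f(7, 8) = 7 * 7 * 7 * 7 * 7 * 7 * 7 * 7 = 5764801

Answer: 5764801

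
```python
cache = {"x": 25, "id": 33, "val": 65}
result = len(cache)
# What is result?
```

Trace:
`cache = {"x": 25, "id": 33, "val": 65}` → cache = {'x': 25, 'id': 33, 'val': 65}
`result = len(cache)` → result = 3
So result = 3

Answer: 3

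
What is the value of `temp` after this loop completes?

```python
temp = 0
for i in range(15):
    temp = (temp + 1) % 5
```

Increment mod 5, 15 times = 0
`temp` takes the values: 0 → 1 → 2 → 3 → 4 → 0 → 1 → 2 → 3 → 4 → 0 → 1 → 2 → 3 → 4 → 0

Answer: 0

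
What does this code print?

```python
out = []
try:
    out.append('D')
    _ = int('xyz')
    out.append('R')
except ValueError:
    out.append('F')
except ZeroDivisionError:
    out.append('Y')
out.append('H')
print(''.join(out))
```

Execution trace: 'D' (try body) → 'F' (except ValueError) → 'H' (after the try/except). Output: DFH

Answer: DFH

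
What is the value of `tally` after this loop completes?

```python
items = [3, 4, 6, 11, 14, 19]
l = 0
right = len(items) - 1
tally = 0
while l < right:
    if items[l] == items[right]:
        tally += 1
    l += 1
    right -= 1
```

Count matching pairs from ends
`tally` takes the values: 0

Answer: 0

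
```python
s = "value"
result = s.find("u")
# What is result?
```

Trace:
`s = "value"` → s = 'value'
`result = s.find("u")` → result = 3
So result = 3

Answer: 3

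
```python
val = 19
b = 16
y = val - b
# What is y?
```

Trace:
`val = 19` → val = 19
`b = 16` → b = 16
`y = val - b` → y = 3
So y = 3

Answer: 3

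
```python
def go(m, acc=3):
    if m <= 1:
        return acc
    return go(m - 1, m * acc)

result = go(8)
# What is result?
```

Accumulator trace (n, acc): (8, 3) -> (7, 24) -> (6, 168) -> (5, 1008) -> (4, 5040) -> (3, 20160) -> (2, 60480) -> (1, 120960) -> return 120960

Answer: 120960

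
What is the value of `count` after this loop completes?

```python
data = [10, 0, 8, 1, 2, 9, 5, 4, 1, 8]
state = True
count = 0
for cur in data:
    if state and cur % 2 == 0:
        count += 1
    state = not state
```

Count even values at even positions
`count` takes the values: 0 → 1 → 2 → 3

Answer: 3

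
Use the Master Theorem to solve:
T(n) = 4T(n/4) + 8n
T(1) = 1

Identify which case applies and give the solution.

a=4, b=4, f(n)=8n. log_4(4) = 1. Since c=1 = 1, Case 2 applies: T(n) = Θ(n^log_b(a) · log n) = O(n log n).

Answer: O(n log n) - Case 2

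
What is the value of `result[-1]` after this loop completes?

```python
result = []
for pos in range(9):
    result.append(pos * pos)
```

Last element of squares 0 to 8
`result` takes the values: [] → [0] → [0, 1] → [0, 1, 4] → [0, 1, 4, 9] → [0, 1, 4, 9, 16] → [0, 1, 4, 9, 16, 25] → [0, 1, 4, 9, 16, 25, 36] → [0, 1, 4, 9, 16, 25, 36, 49] → [0, 1, 4, 9, 16, 25, 36, 49, 64]
So `result[-1]` = 64

Answer: 64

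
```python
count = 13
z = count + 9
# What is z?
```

Trace:
`count = 13` → count = 13
`z = count + 9` → z = 22
So z = 22

Answer: 22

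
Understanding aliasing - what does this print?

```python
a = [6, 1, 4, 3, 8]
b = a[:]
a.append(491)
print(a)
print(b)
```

Key concept: slice [:] creates copy.
Step by step:
`a = [6, 1, 4, 3, 8]` → a = [6, 1, 4, 3, 8]
`b = a[:]` → b = [6, 1, 4, 3, 8]
`a.append(491)` → a = [6, 1, 4, 3, 8, 491]
`print(a)` → prints [6, 1, 4, 3, 8, 491]
`print(b)` → prints [6, 1, 4, 3, 8]

Answer:
[6, 1, 4, 3, 8, 491]
[6, 1, 4, 3, 8]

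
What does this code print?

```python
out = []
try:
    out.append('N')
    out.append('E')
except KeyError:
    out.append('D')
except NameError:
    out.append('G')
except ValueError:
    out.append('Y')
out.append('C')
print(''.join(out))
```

Execution trace: 'N' (try body) → 'E' (try body, no exception) → 'C' (after the try/except). Output: NEC

Answer: NEC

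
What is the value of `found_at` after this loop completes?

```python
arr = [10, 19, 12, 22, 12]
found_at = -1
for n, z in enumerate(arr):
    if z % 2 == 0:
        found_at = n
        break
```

First even number index in [10, 19, 12, 22, 12]
`found_at` takes the values: -1 → 0

Answer: 0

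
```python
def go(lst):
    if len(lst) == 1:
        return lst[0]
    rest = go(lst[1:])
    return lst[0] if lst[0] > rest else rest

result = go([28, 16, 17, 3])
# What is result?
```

Recursive max over [28, 16, 17, 3] = 28

Answer: 28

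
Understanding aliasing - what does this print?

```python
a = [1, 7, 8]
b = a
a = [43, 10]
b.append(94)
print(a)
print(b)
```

Key concept: rebinding vs mutation: a is rebound to a new list, b still points at the original.
Step by step:
`a = [1, 7, 8]` → a = [1, 7, 8]
`b = a` → b = [1, 7, 8] (same object as a)
`a = [43, 10]` → a = [43, 10]
`b.append(94)` → b = [1, 7, 8, 94]
`print(a)` → prints [43, 10]
`print(b)` → prints [1, 7, 8, 94]

Answer:
[43, 10]
[1, 7, 8, 94]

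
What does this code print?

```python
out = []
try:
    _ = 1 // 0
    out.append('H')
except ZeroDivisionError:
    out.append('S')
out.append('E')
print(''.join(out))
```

Execution trace: 'S' (except ZeroDivisionError) → 'E' (after the try/except). Output: SE

Answer: SE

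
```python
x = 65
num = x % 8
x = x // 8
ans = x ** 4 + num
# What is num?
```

Trace:
`x = 65` → x = 65
`num = x % 8` → num = 1
`x = x // 8` → x = 8
`ans = x ** 4 + num` → ans = 4097
So num = 1

Answer: 1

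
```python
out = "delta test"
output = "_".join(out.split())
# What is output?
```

Trace:
`out = "delta test"` → out = 'delta test'
`output = "_".join(out.split())` → output = 'delta_test'
So output = 'delta_test'

Answer: 'delta_test'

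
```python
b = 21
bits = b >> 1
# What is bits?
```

Trace:
`b = 21` → b = 21
`bits = b >> 1` → bits = 10
So bits = 10

Answer: 10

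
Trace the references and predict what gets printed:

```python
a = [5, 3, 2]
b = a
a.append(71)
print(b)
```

Key concept: basic list aliasing.
Step by step:
`a = [5, 3, 2]` → a = [5, 3, 2]
`b = a` → b = [5, 3, 2] (same object as a)
`a.append(71)` → a = [5, 3, 2, 71] (same object as b); b = [5, 3, 2, 71] (same object as a)
`print(b)` → prints [5, 3, 2, 71]

Answer: [5, 3, 2, 71]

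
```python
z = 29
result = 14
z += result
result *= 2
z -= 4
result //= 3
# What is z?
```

Trace:
`z = 29` → z = 29
`result = 14` → result = 14
`z += result` → z = 43
`result *= 2` → result = 28
`z -= 4` → z = 39
`result //= 3` → result = 9
So z = 39

Answer: 39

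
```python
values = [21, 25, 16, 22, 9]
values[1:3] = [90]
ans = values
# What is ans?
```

Trace:
`values = [21, 25, 16, 22, 9]` → values = [21, 25, 16, 22, 9]
`values[1:3] = [90]` → values = [21, 90, 22, 9]
`ans = values` → ans = [21, 90, 22, 9]
So ans = [21, 90, 22, 9]

Answer: [21, 90, 22, 9]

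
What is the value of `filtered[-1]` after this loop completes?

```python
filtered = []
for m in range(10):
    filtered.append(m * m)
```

Last element of squares 0 to 9
`filtered` takes the values: [] → [0] → [0, 1] → [0, 1, 4] → [0, 1, 4, 9] → [0, 1, 4, 9, 16] → [0, 1, 4, 9, 16, 25] → [0, 1, 4, 9, 16, 25, 36] → [0, 1, 4, 9, 16, 25, 36, 49] → [0, 1, 4, 9, 16, 25, 36, 49, 64] → [0, 1, 4, 9, 16, 25, 36, 49, 64, 81]
So `filtered[-1]` = 81

Answer: 81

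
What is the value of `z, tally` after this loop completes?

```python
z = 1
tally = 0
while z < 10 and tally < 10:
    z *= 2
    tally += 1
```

Double until >= 10 or 10 iterations
`z, tally` takes the values: (1, 0) → (2, 0) → (2, 1) → (4, 1) → (4, 2) → (8, 2) → (8, 3) → (16, 3) → (16, 4)

Answer: 16, 4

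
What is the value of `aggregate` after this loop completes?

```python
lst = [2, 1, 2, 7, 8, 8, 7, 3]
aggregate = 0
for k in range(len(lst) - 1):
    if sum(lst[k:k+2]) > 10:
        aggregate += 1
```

Count windows with sum > 10
`aggregate` takes the values: 0 → 1 → 2 → 3

Answer: 3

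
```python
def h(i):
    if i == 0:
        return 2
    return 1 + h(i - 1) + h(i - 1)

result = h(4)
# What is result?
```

h(i) = 1 + 2·h(i-1), h(0)=2. Closed form: (2+1)·2^4 - 1 = 47.

Answer: 47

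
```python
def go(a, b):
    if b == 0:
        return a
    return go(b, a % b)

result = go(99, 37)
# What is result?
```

go(99, 37) -> go(37, 25) -> go(25, 12) -> go(12, 1) -> go(1, 0) -> 1

Answer: 1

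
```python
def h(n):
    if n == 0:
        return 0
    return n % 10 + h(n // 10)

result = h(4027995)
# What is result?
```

Sum of digits of 4027995: 5 + 9 + 9 + 7 + 2 + 0 + 4 = 36

Answer: 36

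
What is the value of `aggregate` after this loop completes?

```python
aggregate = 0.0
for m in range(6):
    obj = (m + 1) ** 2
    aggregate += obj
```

Sum of squared losses 1² + 2² + ... + 6²
`aggregate` takes the values: 0.0 → 1.0 → 5.0 → 14.0 → 30.0 → 55.0 → 91.0

Answer: 91.0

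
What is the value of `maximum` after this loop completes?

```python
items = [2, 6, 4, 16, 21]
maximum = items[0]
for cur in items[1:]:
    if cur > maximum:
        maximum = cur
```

Maximum of [2, 6, 4, 16, 21]
`maximum` takes the values: 2 → 6 → 16 → 21

Answer: 21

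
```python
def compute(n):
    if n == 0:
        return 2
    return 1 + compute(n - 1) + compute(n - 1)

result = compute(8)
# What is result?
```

compute(n) = 1 + 2·compute(n-1), compute(0)=2. Closed form: (2+1)·2^8 - 1 = 767.

Answer: 767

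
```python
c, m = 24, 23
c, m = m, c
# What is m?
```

Trace:
`c, m = 24, 23` → c = 24; m = 23
`c, m = m, c` → c = 23; m = 24
So m = 24

Answer: 24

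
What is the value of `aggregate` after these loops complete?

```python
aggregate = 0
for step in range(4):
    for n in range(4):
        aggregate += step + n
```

Sum of all step+n for step,n in 4x4
`aggregate` takes the values: 0 → 1 → 3 → 6 → 7 → 9 → 12 → 16 → 18 → 21 → 25 → 30 → 33 → 37 → 42 → 48

Answer: 48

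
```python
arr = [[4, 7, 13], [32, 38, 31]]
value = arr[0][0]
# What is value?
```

Trace:
`arr = [[4, 7, 13], [32, 38, 31]]` → arr = [[4, 7, 13], [32, 38, 31]]
`value = arr[0][0]` → value = 4
So value = 4

Answer: 4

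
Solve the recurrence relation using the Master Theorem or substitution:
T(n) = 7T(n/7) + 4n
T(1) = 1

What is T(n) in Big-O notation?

By Master Theorem: a=7, b=7, f(n)=4n. Since log_7(7) = 1 and f(n) = Θ(n^1), Case 2 applies. T(n) = O(n log n).

Answer: O(n log n)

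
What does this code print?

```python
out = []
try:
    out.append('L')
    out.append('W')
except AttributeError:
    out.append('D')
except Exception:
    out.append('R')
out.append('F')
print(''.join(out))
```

Execution trace: 'L' (try body) → 'W' (try body, no exception) → 'F' (after the try/except). Output: LWF

Answer: LWF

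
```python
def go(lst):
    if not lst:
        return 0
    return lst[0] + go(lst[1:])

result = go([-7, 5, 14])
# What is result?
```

(-7) + 5 + 14 + 0 = 12

Answer: 12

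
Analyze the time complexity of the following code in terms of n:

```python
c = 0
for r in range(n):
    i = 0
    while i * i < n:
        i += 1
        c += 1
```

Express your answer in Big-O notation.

Each loop level contributes: n × √n. Multiplying the contributions gives O(n√n).

Answer: O(n√n)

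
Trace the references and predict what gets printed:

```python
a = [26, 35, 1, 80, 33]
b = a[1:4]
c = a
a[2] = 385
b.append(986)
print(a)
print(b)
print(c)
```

Key concept: slice vs alias.
Step by step:
`a = [26, 35, 1, 80, 33]` → a = [26, 35, 1, 80, 33]
`b = a[1:4]` → b = [35, 1, 80]
`c = a` → c = [26, 35, 1, 80, 33] (same object as a)
`a[2] = 385` → a = [26, 35, 385, 80, 33] (same object as c); c = [26, 35, 385, 80, 33] (same object as a)
`b.append(986)` → b = [35, 1, 80, 986]
`print(a)` → prints [26, 35, 385, 80, 33]
`print(b)` → prints [35, 1, 80, 986]
`print(c)` → prints [26, 35, 385, 80, 33]

Answer:
[26, 35, 385, 80, 33]
[35, 1, 80, 986]
[26, 35, 385, 80, 33]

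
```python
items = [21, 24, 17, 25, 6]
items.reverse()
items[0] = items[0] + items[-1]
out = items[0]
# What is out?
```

Trace:
`items = [21, 24, 17, 25, 6]` → items = [21, 24, 17, 25, 6]
`items.reverse()` → items = [6, 25, 17, 24, 21]
`items[0] = items[0] + items[-1]` → items = [27, 25, 17, 24, 21]
`out = items[0]` → out = 27
So out = 27

Answer: 27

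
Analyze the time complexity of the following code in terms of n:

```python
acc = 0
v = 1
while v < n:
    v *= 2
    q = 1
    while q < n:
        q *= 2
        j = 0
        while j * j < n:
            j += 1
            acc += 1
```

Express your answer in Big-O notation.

Each loop level contributes: log n × log n × √n. Multiplying the contributions gives O(√n log² n).

Answer: O(√n log² n)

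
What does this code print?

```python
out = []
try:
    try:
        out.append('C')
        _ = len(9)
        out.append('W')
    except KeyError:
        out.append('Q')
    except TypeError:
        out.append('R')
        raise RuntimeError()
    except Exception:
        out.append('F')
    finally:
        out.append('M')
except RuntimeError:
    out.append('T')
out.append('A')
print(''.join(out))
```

Execution trace: 'C' (inner try body) → 'R' (inner except TypeError) → 'M' (inner finally) → 'T' (outer except RuntimeError) → 'A' (after the try/except). Output: CRMTA

Answer: CRMTA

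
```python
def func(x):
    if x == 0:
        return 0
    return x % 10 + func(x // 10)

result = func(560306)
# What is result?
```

Sum of digits of 560306: 6 + 0 + 3 + 0 + 6 + 5 = 20

Answer: 20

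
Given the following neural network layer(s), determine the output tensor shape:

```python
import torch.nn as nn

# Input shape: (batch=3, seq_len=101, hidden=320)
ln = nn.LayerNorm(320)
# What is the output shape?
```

Input: (3, 101, 320) -> Output: (3, 101, 320)

Answer: (3, 101, 320)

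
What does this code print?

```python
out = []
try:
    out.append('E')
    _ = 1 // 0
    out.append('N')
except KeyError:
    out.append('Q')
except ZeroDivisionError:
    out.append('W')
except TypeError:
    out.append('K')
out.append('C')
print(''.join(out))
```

Execution trace: 'E' (try body) → 'W' (except ZeroDivisionError) → 'C' (after the try/except). Output: EWC

Answer: EWC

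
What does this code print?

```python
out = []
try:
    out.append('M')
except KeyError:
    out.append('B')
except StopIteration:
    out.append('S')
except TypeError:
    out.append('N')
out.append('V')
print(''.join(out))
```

Execution trace: 'M' (try body, no exception) → 'V' (after the try/except). Output: MV

Answer: MV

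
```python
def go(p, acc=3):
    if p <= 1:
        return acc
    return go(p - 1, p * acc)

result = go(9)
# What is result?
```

Accumulator trace (n, acc): (9, 3) -> (8, 27) -> (7, 216) -> (6, 1512) -> (5, 9072) -> (4, 45360) -> (3, 181440) -> (2, 544320) -> (1, 1088640) -> return 1088640

Answer: 1088640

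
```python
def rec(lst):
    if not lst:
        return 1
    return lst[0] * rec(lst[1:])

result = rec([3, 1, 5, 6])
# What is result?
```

Product over [3, 1, 5, 6] = 3 * 1 * 5 * 6 = 90

Answer: 90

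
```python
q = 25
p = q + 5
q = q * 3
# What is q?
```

Trace:
`q = 25` → q = 25
`p = q + 5` → p = 30
`q = q * 3` → q = 75
So q = 75

Answer: 75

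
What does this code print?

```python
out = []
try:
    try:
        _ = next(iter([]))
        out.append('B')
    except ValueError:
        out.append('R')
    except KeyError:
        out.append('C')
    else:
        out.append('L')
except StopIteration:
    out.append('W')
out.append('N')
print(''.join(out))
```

Execution trace: 'W' (outer except StopIteration) → 'N' (after the try/except). Output: WN

Answer: WN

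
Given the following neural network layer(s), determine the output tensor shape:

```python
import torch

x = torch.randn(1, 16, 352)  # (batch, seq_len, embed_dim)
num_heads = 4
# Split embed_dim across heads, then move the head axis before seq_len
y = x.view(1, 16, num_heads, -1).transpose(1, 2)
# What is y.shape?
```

Input: (1, 16, 352) -> head_dim = 352 // 4 = 88; after view: (1, 16, 4, 88) -> after transpose(1, 2): (1, 4, 16, 88) -> Output: (1, 4, 16, 88)

Answer: (1, 4, 16, 88)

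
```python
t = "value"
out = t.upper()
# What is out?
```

Trace:
`t = "value"` → t = 'value'
`out = t.upper()` → out = 'VALUE'
So out = 'VALUE'

Answer: 'VALUE'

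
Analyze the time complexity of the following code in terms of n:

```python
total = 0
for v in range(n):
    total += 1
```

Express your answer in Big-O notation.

Each loop level contributes: n. Multiplying the contributions gives O(n).

Answer: O(n)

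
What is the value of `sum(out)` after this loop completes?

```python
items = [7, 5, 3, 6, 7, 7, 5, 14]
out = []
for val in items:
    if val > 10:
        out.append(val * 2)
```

Sum of doubled values > 10
`out` takes the values: [] → [28]
So `sum(out)` = 28

Answer: 28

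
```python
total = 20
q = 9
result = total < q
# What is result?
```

Trace:
`total = 20` → total = 20
`q = 9` → q = 9
`result = total < q` → result = False
So result = False

Answer: False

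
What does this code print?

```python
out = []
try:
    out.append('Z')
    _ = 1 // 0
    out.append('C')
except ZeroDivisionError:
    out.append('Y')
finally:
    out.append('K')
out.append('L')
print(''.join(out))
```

Execution trace: 'Z' (try body) → 'Y' (except ZeroDivisionError) → 'K' (finally) → 'L' (after the try/except). Output: ZYKL

Answer: ZYKL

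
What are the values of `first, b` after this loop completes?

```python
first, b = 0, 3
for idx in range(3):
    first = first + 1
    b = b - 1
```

first goes 0→3, b goes 3→0
`first, b` takes the values: (0, 3) → (1, 3) → (1, 2) → (2, 2) → (2, 1) → (3, 1) → (3, 0)

Answer: 3, 0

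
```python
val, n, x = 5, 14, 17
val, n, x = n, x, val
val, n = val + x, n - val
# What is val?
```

Trace:
`val, n, x = 5, 14, 17` → val = 5; n = 14; x = 17
`val, n, x = n, x, val` → val = 14; n = 17; x = 5
`val, n = val + x, n - val` → val = 19; n = 3
So val = 19

Answer: 19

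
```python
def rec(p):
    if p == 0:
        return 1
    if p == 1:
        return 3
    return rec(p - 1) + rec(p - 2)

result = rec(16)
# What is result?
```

Build up from base cases: rec(0)=1, rec(1)=3, rec(2)=4, rec(3)=7, rec(4)=11, rec(5)=18, rec(6)=29, ..., rec(16)=3571

Answer: 3571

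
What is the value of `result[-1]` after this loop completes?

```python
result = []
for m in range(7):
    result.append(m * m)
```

Last element of squares 0 to 6
`result` takes the values: [] → [0] → [0, 1] → [0, 1, 4] → [0, 1, 4, 9] → [0, 1, 4, 9, 16] → [0, 1, 4, 9, 16, 25] → [0, 1, 4, 9, 16, 25, 36]
So `result[-1]` = 36

Answer: 36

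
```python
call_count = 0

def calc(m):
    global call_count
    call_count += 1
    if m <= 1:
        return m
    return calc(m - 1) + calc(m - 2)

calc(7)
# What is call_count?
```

Calls(m) = 1 + Calls(m-1) + Calls(m-2); Calls(0)=Calls(1)=1. For m=7 this gives 41.

Answer: 41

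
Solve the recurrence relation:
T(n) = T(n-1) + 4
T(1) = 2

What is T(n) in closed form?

Unrolling: T(n) = T(1) + 4·(n-1) = 2 + 4(n-1) = 4n - 2.

Answer: T(n) = 4n - 2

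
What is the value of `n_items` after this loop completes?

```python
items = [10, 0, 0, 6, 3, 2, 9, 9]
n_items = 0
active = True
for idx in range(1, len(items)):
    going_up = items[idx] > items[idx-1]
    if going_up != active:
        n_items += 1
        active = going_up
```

Count direction changes in [10, 0, 0, 6, 3, 2, 9, 9]
`n_items` takes the values: 0 → 1 → 2 → 3 → 4 → 5

Answer: 5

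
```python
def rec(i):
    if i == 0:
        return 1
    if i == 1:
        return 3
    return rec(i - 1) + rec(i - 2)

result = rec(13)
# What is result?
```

Build up from base cases: rec(0)=1, rec(1)=3, rec(2)=4, rec(3)=7, rec(4)=11, rec(5)=18, rec(6)=29, ..., rec(13)=843

Answer: 843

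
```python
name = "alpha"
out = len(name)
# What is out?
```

Trace:
`name = "alpha"` → name = 'alpha'
`out = len(name)` → out = 5
So out = 5

Answer: 5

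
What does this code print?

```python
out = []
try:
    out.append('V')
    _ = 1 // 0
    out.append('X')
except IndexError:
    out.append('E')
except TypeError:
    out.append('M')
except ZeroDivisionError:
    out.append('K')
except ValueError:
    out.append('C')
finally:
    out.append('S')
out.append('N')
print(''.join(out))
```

Execution trace: 'V' (try body) → 'K' (except ZeroDivisionError) → 'S' (finally) → 'N' (after the try/except). Output: VKSN

Answer: VKSN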